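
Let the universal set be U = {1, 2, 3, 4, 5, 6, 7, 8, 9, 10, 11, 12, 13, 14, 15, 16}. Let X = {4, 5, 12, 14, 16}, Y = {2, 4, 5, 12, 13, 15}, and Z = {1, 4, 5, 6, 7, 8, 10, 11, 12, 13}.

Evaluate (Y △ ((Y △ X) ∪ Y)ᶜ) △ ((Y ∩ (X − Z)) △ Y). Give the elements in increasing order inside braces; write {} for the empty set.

Y △ X = {2, 13, 14, 15, 16}
(Y △ X) ∪ Y = {2, 4, 5, 12, 13, 14, 15, 16}
((Y △ X) ∪ Y)ᶜ = {1, 3, 6, 7, 8, 9, 10, 11}
Y △ ((Y △ X) ∪ Y)ᶜ = {1, 2, 3, 4, 5, 6, 7, 8, 9, 10, 11, 12, 13, 15}
X − Z = {14, 16}
Y ∩ (X − Z) = {}
(Y ∩ (X − Z)) △ Y = {2, 4, 5, 12, 13, 15}
(Y △ ((Y △ X) ∪ Y)ᶜ) △ ((Y ∩ (X − Z)) △ Y) = {1, 3, 6, 7, 8, 9, 10, 11}

{1, 3, 6, 7, 8, 9, 10, 11}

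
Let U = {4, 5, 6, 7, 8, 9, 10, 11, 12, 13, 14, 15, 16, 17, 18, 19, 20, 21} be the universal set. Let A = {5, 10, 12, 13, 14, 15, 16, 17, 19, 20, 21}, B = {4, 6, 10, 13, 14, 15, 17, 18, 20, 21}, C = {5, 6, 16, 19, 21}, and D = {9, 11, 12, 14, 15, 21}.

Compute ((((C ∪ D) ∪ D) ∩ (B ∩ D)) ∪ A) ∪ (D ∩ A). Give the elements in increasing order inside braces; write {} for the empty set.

C ∪ D = {5, 6, 9, 11, 12, 14, 15, 16, 19, 21}
(C ∪ D) ∪ D = {5, 6, 9, 11, 12, 14, 15, 16, 19, 21}
B ∩ D = {14, 15, 21}
((C ∪ D) ∪ D) ∩ (B ∩ D) = {14, 15, 21}
(((C ∪ D) ∪ D) ∩ (B ∩ D)) ∪ A = {5, 10, 12, 13, 14, 15, 16, 17, 19, 20, 21}
D ∩ A = {12, 14, 15, 21}
((((C ∪ D) ∪ D) ∩ (B ∩ D)) ∪ A) ∪ (D ∩ A) = {5, 10, 12, 13, 14, 15, 16, 17, 19, 20, 21}

{5, 10, 12, 13, 14, 15, 16, 17, 19, 20, 21}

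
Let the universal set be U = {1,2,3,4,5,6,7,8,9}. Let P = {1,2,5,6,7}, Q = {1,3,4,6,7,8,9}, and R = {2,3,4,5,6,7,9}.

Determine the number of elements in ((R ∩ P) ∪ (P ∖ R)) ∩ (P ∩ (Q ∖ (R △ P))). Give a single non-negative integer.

2

R ∩ P = {2,5,6,7}
P ∖ R = {1}
(R ∩ P) ∪ (P ∖ R) = {1,2,5,6,7}
R △ P = {1,3,4,9}
Q ∖ (R △ P) = {6,7,8}
P ∩ (Q ∖ (R △ P)) = {6,7}
((R ∩ P) ∪ (P ∖ R)) ∩ (P ∩ (Q ∖ (R △ P))) = {6,7}
|((R ∩ P) ∪ (P ∖ R)) ∩ (P ∩ (Q ∖ (R △ P)))| = 2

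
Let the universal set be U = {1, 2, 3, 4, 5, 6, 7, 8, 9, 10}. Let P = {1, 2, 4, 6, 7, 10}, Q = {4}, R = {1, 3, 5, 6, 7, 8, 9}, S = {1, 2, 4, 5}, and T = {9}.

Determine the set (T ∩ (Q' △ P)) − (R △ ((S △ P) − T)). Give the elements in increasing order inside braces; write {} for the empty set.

Q' = {1, 2, 3, 5, 6, 7, 8, 9, 10}
Q' △ P = {3, 4, 5, 8, 9}
T ∩ (Q' △ P) = {9}
S △ P = {5, 6, 7, 10}
(S △ P) − T = {5, 6, 7, 10}
R △ ((S △ P) − T) = {1, 3, 8, 9, 10}
(T ∩ (Q' △ P)) − (R △ ((S △ P) − T)) = {}

{}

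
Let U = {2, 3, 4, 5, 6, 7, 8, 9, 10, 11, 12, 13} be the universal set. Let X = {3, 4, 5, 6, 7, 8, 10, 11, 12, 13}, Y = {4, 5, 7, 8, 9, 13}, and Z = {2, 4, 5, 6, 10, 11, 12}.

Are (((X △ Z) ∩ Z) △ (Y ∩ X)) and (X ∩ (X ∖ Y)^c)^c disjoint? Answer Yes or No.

X △ Z = {2, 3, 7, 8, 13}
(X △ Z) ∩ Z = {2}
Y ∩ X = {4, 5, 7, 8, 13}
((X △ Z) ∩ Z) △ (Y ∩ X) = {2, 4, 5, 7, 8, 13}
X ∖ Y = {3, 6, 10, 11, 12}
(X ∖ Y)^c = {2, 4, 5, 7, 8, 9, 13}
X ∩ (X ∖ Y)^c = {4, 5, 7, 8, 13}
(X ∩ (X ∖ Y)^c)^c = {2, 3, 6, 9, 10, 11, 12}
2 lies in both, so they are not disjoint.

No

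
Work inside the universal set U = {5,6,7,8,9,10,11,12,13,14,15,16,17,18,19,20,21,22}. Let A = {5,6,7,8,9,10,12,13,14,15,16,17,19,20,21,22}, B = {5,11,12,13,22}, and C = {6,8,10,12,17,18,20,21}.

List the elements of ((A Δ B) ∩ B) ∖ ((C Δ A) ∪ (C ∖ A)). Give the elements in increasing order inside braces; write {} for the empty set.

{11}

A Δ B = {6,7,8,9,10,11,14,15,16,17,19,20,21}
(A Δ B) ∩ B = {11}
C Δ A = {5,7,9,13,14,15,16,18,19,22}
C ∖ A = {18}
(C Δ A) ∪ (C ∖ A) = {5,7,9,13,14,15,16,18,19,22}
((A Δ B) ∩ B) ∖ ((C Δ A) ∪ (C ∖ A)) = {11}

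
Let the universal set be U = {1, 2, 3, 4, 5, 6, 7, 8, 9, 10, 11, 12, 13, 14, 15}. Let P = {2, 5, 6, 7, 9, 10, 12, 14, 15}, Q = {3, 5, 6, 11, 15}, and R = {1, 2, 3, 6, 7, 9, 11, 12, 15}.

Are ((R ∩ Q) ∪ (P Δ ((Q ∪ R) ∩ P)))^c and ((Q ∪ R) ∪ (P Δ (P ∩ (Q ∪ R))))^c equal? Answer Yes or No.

R ∩ Q = {3, 6, 11, 15}
Q ∪ R = {1, 2, 3, 5, 6, 7, 9, 11, 12, 15}
(Q ∪ R) ∩ P = {2, 5, 6, 7, 9, 12, 15}
P Δ ((Q ∪ R) ∩ P) = {10, 14}
(R ∩ Q) ∪ (P Δ ((Q ∪ R) ∩ P)) = {3, 6, 10, 11, 14, 15}
((R ∩ Q) ∪ (P Δ ((Q ∪ R) ∩ P)))^c = {1, 2, 4, 5, 7, 8, 9, 12, 13}
P ∩ (Q ∪ R) = {2, 5, 6, 7, 9, 12, 15}
P Δ (P ∩ (Q ∪ R)) = {10, 14}
(Q ∪ R) ∪ (P Δ (P ∩ (Q ∪ R))) = {1, 2, 3, 5, 6, 7, 9, 10, 11, 12, 14, 15}
((Q ∪ R) ∪ (P Δ (P ∩ (Q ∪ R))))^c = {4, 8, 13}
1 ∈ ((R ∩ Q) ∪ (P Δ ((Q ∪ R) ∩ P)))^c but 1 ∉ ((Q ∪ R) ∪ (P Δ (P ∩ (Q ∪ R))))^c, so they differ.

No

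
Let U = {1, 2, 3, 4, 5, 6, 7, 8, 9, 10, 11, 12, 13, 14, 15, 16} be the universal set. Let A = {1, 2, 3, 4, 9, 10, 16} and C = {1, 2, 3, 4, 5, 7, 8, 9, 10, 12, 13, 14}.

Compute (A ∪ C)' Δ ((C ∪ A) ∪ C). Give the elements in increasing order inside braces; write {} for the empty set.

A ∪ C = {1, 2, 3, 4, 5, 7, 8, 9, 10, 12, 13, 14, 16}
(A ∪ C)' = {6, 11, 15}
C ∪ A = {1, 2, 3, 4, 5, 7, 8, 9, 10, 12, 13, 14, 16}
(C ∪ A) ∪ C = {1, 2, 3, 4, 5, 7, 8, 9, 10, 12, 13, 14, 16}
(A ∪ C)' Δ ((C ∪ A) ∪ C) = {1, 2, 3, 4, 5, 6, 7, 8, 9, 10, 11, 12, 13, 14, 15, 16}

{1, 2, 3, 4, 5, 6, 7, 8, 9, 10, 11, 12, 13, 14, 15, 16}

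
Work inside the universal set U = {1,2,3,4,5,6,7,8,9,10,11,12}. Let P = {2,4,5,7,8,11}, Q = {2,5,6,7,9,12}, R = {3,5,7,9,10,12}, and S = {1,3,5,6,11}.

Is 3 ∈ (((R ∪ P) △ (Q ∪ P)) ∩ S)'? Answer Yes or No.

3 ∈ R and 3 ∉ P, so 3 ∈ R ∪ P
3 ∉ Q and 3 ∉ P, so 3 ∉ Q ∪ P
3 ∈ (R ∪ P) and 3 ∉ (Q ∪ P), so 3 ∈ (R ∪ P) △ (Q ∪ P)
3 ∈ ((R ∪ P) △ (Q ∪ P)) and 3 ∈ S, so 3 ∈ ((R ∪ P) △ (Q ∪ P)) ∩ S
3 ∉ (((R ∪ P) △ (Q ∪ P)) ∩ S)' since 3 ∈ (((R ∪ P) △ (Q ∪ P)) ∩ S)

No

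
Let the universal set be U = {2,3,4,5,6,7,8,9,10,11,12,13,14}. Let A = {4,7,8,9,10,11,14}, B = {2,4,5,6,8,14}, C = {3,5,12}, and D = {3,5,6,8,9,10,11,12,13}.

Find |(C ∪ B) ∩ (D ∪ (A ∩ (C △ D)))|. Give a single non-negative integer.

C ∪ B = {2,3,4,5,6,8,12,14}
C △ D = {6,8,9,10,11,13}
A ∩ (C △ D) = {8,9,10,11}
D ∪ (A ∩ (C △ D)) = {3,5,6,8,9,10,11,12,13}
(C ∪ B) ∩ (D ∪ (A ∩ (C △ D))) = {3,5,6,8,12}
|(C ∪ B) ∩ (D ∪ (A ∩ (C △ D)))| = 5

5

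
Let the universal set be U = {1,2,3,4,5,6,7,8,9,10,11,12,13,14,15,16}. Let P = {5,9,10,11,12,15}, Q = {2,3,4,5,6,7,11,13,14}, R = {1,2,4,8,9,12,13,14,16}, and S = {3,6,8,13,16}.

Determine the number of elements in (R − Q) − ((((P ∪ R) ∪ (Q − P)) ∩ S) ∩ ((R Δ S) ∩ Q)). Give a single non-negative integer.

5

R − Q = {1,8,9,12,16}
P ∪ R = {1,2,4,5,8,9,10,11,12,13,14,15,16}
Q − P = {2,3,4,6,7,13,14}
(P ∪ R) ∪ (Q − P) = {1,2,3,4,5,6,7,8,9,10,11,12,13,14,15,16}
((P ∪ R) ∪ (Q − P)) ∩ S = {3,6,8,13,16}
R Δ S = {1,2,3,4,6,9,12,14}
(R Δ S) ∩ Q = {2,3,4,6,14}
(((P ∪ R) ∪ (Q − P)) ∩ S) ∩ ((R Δ S) ∩ Q) = {3,6}
(R − Q) − ((((P ∪ R) ∪ (Q − P)) ∩ S) ∩ ((R Δ S) ∩ Q)) = {1,8,9,12,16}
|(R − Q) − ((((P ∪ R) ∪ (Q − P)) ∩ S) ∩ ((R Δ S) ∩ Q))| = 5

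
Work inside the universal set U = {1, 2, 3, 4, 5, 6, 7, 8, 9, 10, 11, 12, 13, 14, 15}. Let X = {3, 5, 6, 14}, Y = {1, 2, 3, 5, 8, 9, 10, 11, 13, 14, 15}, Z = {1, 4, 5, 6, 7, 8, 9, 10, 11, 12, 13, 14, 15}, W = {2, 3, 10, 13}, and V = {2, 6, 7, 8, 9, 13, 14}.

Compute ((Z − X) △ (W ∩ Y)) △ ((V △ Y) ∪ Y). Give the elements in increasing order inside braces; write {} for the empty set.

{4, 5, 6, 10, 12, 13, 14}

Z − X = {1, 4, 7, 8, 9, 10, 11, 12, 13, 15}
W ∩ Y = {2, 3, 10, 13}
(Z − X) △ (W ∩ Y) = {1, 2, 3, 4, 7, 8, 9, 11, 12, 15}
V △ Y = {1, 3, 5, 6, 7, 10, 11, 15}
(V △ Y) ∪ Y = {1, 2, 3, 5, 6, 7, 8, 9, 10, 11, 13, 14, 15}
((Z − X) △ (W ∩ Y)) △ ((V △ Y) ∪ Y) = {4, 5, 6, 10, 12, 13, 14}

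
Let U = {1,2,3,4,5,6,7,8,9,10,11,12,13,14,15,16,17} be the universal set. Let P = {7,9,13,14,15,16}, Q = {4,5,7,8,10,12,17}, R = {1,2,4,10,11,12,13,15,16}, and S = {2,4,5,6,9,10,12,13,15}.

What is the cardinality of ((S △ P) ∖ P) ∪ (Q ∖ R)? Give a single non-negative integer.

9

S △ P = {2,4,5,6,7,10,12,14,16}
(S △ P) ∖ P = {2,4,5,6,10,12}
Q ∖ R = {5,7,8,17}
((S △ P) ∖ P) ∪ (Q ∖ R) = {2,4,5,6,7,8,10,12,17}
|((S △ P) ∖ P) ∪ (Q ∖ R)| = 9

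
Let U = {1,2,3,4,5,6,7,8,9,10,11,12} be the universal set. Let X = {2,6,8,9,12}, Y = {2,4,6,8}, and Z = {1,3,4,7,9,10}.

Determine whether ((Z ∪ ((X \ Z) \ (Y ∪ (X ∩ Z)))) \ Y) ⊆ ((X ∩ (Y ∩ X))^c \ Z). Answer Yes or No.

X \ Z = {2,6,8,12}
X ∩ Z = {9}
Y ∪ (X ∩ Z) = {2,4,6,8,9}
(X \ Z) \ (Y ∪ (X ∩ Z)) = {12}
Z ∪ ((X \ Z) \ (Y ∪ (X ∩ Z))) = {1,3,4,7,9,10,12}
(Z ∪ ((X \ Z) \ (Y ∪ (X ∩ Z)))) \ Y = {1,3,7,9,10,12}
Y ∩ X = {2,6,8}
X ∩ (Y ∩ X) = {2,6,8}
(X ∩ (Y ∩ X))^c = {1,3,4,5,7,9,10,11,12}
(X ∩ (Y ∩ X))^c \ Z = {5,11,12}
1 ∈ (Z ∪ ((X \ Z) \ (Y ∪ (X ∩ Z)))) \ Y but 1 ∉ (X ∩ (Y ∩ X))^c \ Z, so the inclusion fails.

No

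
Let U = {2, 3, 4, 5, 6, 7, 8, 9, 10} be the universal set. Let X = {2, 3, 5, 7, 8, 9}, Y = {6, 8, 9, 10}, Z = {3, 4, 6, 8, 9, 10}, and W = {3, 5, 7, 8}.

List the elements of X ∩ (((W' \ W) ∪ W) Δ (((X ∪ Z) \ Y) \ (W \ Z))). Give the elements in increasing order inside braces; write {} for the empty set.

{5, 7, 8, 9}

W' = {2, 4, 6, 9, 10}
W' \ W = {2, 4, 6, 9, 10}
(W' \ W) ∪ W = {2, 3, 4, 5, 6, 7, 8, 9, 10}
X ∪ Z = {2, 3, 4, 5, 6, 7, 8, 9, 10}
(X ∪ Z) \ Y = {2, 3, 4, 5, 7}
W \ Z = {5, 7}
((X ∪ Z) \ Y) \ (W \ Z) = {2, 3, 4}
((W' \ W) ∪ W) Δ (((X ∪ Z) \ Y) \ (W \ Z)) = {5, 6, 7, 8, 9, 10}
X ∩ (((W' \ W) ∪ W) Δ (((X ∪ Z) \ Y) \ (W \ Z))) = {5, 7, 8, 9}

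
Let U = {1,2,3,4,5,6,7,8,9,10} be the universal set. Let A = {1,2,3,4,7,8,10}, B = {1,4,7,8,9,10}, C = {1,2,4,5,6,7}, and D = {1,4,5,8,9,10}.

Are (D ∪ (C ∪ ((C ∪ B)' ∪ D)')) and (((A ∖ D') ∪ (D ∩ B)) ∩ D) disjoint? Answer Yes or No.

No

C ∪ B = {1,2,4,5,6,7,8,9,10}
(C ∪ B)' = {3}
(C ∪ B)' ∪ D = {1,3,4,5,8,9,10}
((C ∪ B)' ∪ D)' = {2,6,7}
C ∪ ((C ∪ B)' ∪ D)' = {1,2,4,5,6,7}
D ∪ (C ∪ ((C ∪ B)' ∪ D)') = {1,2,4,5,6,7,8,9,10}
D' = {2,3,6,7}
A ∖ D' = {1,4,8,10}
D ∩ B = {1,4,8,9,10}
(A ∖ D') ∪ (D ∩ B) = {1,4,8,9,10}
((A ∖ D') ∪ (D ∩ B)) ∩ D = {1,4,8,9,10}
1 lies in both, so they are not disjoint.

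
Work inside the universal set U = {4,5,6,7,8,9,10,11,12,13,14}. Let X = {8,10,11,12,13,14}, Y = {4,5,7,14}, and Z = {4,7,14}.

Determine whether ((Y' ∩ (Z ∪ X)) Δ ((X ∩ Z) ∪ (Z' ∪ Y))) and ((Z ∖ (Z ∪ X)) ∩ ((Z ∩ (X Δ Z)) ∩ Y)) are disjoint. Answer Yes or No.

Y' = {6,8,9,10,11,12,13}
Z ∪ X = {4,7,8,10,11,12,13,14}
Y' ∩ (Z ∪ X) = {8,10,11,12,13}
X ∩ Z = {14}
Z' = {5,6,8,9,10,11,12,13}
Z' ∪ Y = {4,5,6,7,8,9,10,11,12,13,14}
(X ∩ Z) ∪ (Z' ∪ Y) = {4,5,6,7,8,9,10,11,12,13,14}
(Y' ∩ (Z ∪ X)) Δ ((X ∩ Z) ∪ (Z' ∪ Y)) = {4,5,6,7,9,14}
Z ∖ (Z ∪ X) = {}
X Δ Z = {4,7,8,10,11,12,13}
Z ∩ (X Δ Z) = {4,7}
(Z ∩ (X Δ Z)) ∩ Y = {4,7}
(Z ∖ (Z ∪ X)) ∩ ((Z ∩ (X Δ Z)) ∩ Y) = {}
{4,5,6,7,9,14} and {} share no elements.

Yes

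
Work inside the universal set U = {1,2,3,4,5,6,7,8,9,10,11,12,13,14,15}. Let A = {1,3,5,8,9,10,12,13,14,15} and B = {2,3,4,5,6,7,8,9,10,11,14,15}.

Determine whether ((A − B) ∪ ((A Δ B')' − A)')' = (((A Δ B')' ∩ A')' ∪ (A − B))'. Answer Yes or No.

A − B = {1,12,13}
B' = {1,12,13}
A Δ B' = {3,5,8,9,10,14,15}
(A Δ B')' = {1,2,4,6,7,11,12,13}
(A Δ B')' − A = {2,4,6,7,11}
((A Δ B')' − A)' = {1,3,5,8,9,10,12,13,14,15}
(A − B) ∪ ((A Δ B')' − A)' = {1,3,5,8,9,10,12,13,14,15}
((A − B) ∪ ((A Δ B')' − A)')' = {2,4,6,7,11}
A' = {2,4,6,7,11}
(A Δ B')' ∩ A' = {2,4,6,7,11}
((A Δ B')' ∩ A')' = {1,3,5,8,9,10,12,13,14,15}
((A Δ B')' ∩ A')' ∪ (A − B) = {1,3,5,8,9,10,12,13,14,15}
(((A Δ B')' ∩ A')' ∪ (A − B))' = {2,4,6,7,11}
Both equal {2,4,6,7,11}, so ((A − B) ∪ ((A Δ B')' − A)')' = (((A Δ B')' ∩ A')' ∪ (A − B))'.

Yes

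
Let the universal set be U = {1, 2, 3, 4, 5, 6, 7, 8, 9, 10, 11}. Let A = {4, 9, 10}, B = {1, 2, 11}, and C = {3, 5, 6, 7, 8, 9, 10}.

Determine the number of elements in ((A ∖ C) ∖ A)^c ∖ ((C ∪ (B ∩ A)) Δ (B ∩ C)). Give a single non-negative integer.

4

A ∖ C = {4}
(A ∖ C) ∖ A = {}
((A ∖ C) ∖ A)^c = {1, 2, 3, 4, 5, 6, 7, 8, 9, 10, 11}
B ∩ A = {}
C ∪ (B ∩ A) = {3, 5, 6, 7, 8, 9, 10}
B ∩ C = {}
(C ∪ (B ∩ A)) Δ (B ∩ C) = {3, 5, 6, 7, 8, 9, 10}
((A ∖ C) ∖ A)^c ∖ ((C ∪ (B ∩ A)) Δ (B ∩ C)) = {1, 2, 4, 11}
|((A ∖ C) ∖ A)^c ∖ ((C ∪ (B ∩ A)) Δ (B ∩ C))| = 4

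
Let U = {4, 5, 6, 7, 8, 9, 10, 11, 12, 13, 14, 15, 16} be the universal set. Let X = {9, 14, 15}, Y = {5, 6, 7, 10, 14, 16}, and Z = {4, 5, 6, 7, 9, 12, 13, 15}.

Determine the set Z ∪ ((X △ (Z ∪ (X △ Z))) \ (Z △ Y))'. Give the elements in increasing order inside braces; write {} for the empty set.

X △ Z = {4, 5, 6, 7, 12, 13, 14}
Z ∪ (X △ Z) = {4, 5, 6, 7, 9, 12, 13, 14, 15}
X △ (Z ∪ (X △ Z)) = {4, 5, 6, 7, 12, 13}
Z △ Y = {4, 9, 10, 12, 13, 14, 15, 16}
(X △ (Z ∪ (X △ Z))) \ (Z △ Y) = {5, 6, 7}
((X △ (Z ∪ (X △ Z))) \ (Z △ Y))' = {4, 8, 9, 10, 11, 12, 13, 14, 15, 16}
Z ∪ ((X △ (Z ∪ (X △ Z))) \ (Z △ Y))' = {4, 5, 6, 7, 8, 9, 10, 11, 12, 13, 14, 15, 16}

{4, 5, 6, 7, 8, 9, 10, 11, 12, 13, 14, 15, 16}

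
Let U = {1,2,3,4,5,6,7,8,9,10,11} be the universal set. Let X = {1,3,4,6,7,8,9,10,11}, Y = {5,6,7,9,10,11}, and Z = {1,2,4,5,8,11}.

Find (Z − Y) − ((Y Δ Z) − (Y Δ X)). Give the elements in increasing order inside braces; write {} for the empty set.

Z − Y = {1,2,4,8}
Y Δ Z = {1,2,4,6,7,8,9,10}
Y Δ X = {1,3,4,5,8}
(Y Δ Z) − (Y Δ X) = {2,6,7,9,10}
(Z − Y) − ((Y Δ Z) − (Y Δ X)) = {1,4,8}

{1,4,8}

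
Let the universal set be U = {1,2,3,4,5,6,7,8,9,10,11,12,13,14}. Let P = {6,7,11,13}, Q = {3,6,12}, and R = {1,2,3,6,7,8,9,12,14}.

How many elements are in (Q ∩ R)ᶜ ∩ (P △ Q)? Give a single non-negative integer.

3

Q ∩ R = {3,6,12}
(Q ∩ R)ᶜ = {1,2,4,5,7,8,9,10,11,13,14}
P △ Q = {3,7,11,12,13}
(Q ∩ R)ᶜ ∩ (P △ Q) = {7,11,13}
|(Q ∩ R)ᶜ ∩ (P △ Q)| = 3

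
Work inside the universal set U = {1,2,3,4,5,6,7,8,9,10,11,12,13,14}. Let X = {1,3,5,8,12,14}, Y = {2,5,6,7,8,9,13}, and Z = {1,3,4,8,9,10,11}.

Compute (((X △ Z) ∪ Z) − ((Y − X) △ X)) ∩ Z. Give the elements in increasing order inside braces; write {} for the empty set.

X △ Z = {4,5,9,10,11,12,14}
(X △ Z) ∪ Z = {1,3,4,5,8,9,10,11,12,14}
Y − X = {2,6,7,9,13}
(Y − X) △ X = {1,2,3,5,6,7,8,9,12,13,14}
((X △ Z) ∪ Z) − ((Y − X) △ X) = {4,10,11}
(((X △ Z) ∪ Z) − ((Y − X) △ X)) ∩ Z = {4,10,11}

{4,10,11}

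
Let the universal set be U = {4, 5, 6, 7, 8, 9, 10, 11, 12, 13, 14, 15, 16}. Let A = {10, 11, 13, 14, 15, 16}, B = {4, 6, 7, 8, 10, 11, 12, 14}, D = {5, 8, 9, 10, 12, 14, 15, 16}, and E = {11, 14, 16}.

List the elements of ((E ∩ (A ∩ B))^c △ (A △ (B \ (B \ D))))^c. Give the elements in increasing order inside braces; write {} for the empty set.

A ∩ B = {10, 11, 14}
E ∩ (A ∩ B) = {11, 14}
(E ∩ (A ∩ B))^c = {4, 5, 6, 7, 8, 9, 10, 12, 13, 15, 16}
B \ D = {4, 6, 7, 11}
B \ (B \ D) = {8, 10, 12, 14}
A △ (B \ (B \ D)) = {8, 11, 12, 13, 15, 16}
(E ∩ (A ∩ B))^c △ (A △ (B \ (B \ D))) = {4, 5, 6, 7, 9, 10, 11}
((E ∩ (A ∩ B))^c △ (A △ (B \ (B \ D))))^c = {8, 12, 13, 14, 15, 16}

{8, 12, 13, 14, 15, 16}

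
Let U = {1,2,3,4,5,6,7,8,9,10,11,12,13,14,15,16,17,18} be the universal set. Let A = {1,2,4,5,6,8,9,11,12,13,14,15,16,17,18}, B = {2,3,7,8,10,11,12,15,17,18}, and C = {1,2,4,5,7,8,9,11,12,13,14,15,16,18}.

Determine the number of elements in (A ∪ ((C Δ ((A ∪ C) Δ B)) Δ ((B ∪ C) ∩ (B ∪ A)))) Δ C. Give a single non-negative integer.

3

A ∪ C = {1,2,4,5,6,7,8,9,11,12,13,14,15,16,17,18}
(A ∪ C) Δ B = {1,3,4,5,6,9,10,13,14,16}
C Δ ((A ∪ C) Δ B) = {2,3,6,7,8,10,11,12,15,18}
B ∪ C = {1,2,3,4,5,7,8,9,10,11,12,13,14,15,16,17,18}
B ∪ A = {1,2,3,4,5,6,7,8,9,10,11,12,13,14,15,16,17,18}
(B ∪ C) ∩ (B ∪ A) = {1,2,3,4,5,7,8,9,10,11,12,13,14,15,16,17,18}
(C Δ ((A ∪ C) Δ B)) Δ ((B ∪ C) ∩ (B ∪ A)) = {1,4,5,6,9,13,14,16,17}
A ∪ ((C Δ ((A ∪ C) Δ B)) Δ ((B ∪ C) ∩ (B ∪ A))) = {1,2,4,5,6,8,9,11,12,13,14,15,16,17,18}
(A ∪ ((C Δ ((A ∪ C) Δ B)) Δ ((B ∪ C) ∩ (B ∪ A)))) Δ C = {6,7,17}
|(A ∪ ((C Δ ((A ∪ C) Δ B)) Δ ((B ∪ C) ∩ (B ∪ A)))) Δ C| = 3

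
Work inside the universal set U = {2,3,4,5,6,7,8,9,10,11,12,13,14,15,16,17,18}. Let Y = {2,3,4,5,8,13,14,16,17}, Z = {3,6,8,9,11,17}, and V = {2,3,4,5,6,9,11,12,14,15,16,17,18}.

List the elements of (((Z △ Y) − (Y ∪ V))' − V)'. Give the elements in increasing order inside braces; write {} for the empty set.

{2,3,4,5,6,9,11,12,14,15,16,17,18}

Z △ Y = {2,4,5,6,9,11,13,14,16}
Y ∪ V = {2,3,4,5,6,8,9,11,12,13,14,15,16,17,18}
(Z △ Y) − (Y ∪ V) = {}
((Z △ Y) − (Y ∪ V))' = {2,3,4,5,6,7,8,9,10,11,12,13,14,15,16,17,18}
((Z △ Y) − (Y ∪ V))' − V = {7,8,10,13}
(((Z △ Y) − (Y ∪ V))' − V)' = {2,3,4,5,6,9,11,12,14,15,16,17,18}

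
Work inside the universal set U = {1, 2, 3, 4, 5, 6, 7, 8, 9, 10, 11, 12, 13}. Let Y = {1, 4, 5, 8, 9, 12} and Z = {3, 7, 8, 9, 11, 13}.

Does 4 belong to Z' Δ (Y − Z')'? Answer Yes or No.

No

4 ∉ Z, so 4 ∈ Z'
4 ∉ Z, so 4 ∈ Z'
4 ∈ Y and 4 ∈ Z', so 4 ∉ Y − Z'
4 ∈ (Y − Z')' since 4 ∉ (Y − Z')
4 ∈ Z' and 4 ∈ (Y − Z')', so 4 ∉ Z' Δ (Y − Z')'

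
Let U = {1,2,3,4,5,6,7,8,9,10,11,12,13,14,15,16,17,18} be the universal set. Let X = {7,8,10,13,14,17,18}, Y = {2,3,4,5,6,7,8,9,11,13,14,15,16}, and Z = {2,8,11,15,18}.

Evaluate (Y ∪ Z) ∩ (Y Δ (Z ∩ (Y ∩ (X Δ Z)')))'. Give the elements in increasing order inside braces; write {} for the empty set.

{8,18}

Y ∪ Z = {2,3,4,5,6,7,8,9,11,13,14,15,16,18}
X Δ Z = {2,7,10,11,13,14,15,17}
(X Δ Z)' = {1,3,4,5,6,8,9,12,16,18}
Y ∩ (X Δ Z)' = {3,4,5,6,8,9,16}
Z ∩ (Y ∩ (X Δ Z)') = {8}
Y Δ (Z ∩ (Y ∩ (X Δ Z)')) = {2,3,4,5,6,7,9,11,13,14,15,16}
(Y Δ (Z ∩ (Y ∩ (X Δ Z)')))' = {1,8,10,12,17,18}
(Y ∪ Z) ∩ (Y Δ (Z ∩ (Y ∩ (X Δ Z)')))' = {8,18}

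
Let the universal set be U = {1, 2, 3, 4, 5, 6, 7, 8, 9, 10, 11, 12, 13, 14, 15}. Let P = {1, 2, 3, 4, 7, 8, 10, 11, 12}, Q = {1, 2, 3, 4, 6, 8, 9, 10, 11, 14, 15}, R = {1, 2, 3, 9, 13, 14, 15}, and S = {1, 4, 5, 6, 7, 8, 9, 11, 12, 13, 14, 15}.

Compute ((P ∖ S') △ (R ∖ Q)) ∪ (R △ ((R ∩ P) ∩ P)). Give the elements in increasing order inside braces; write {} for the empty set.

{1, 4, 7, 8, 9, 11, 12, 13, 14, 15}

S' = {2, 3, 10}
P ∖ S' = {1, 4, 7, 8, 11, 12}
R ∖ Q = {13}
(P ∖ S') △ (R ∖ Q) = {1, 4, 7, 8, 11, 12, 13}
R ∩ P = {1, 2, 3}
(R ∩ P) ∩ P = {1, 2, 3}
R △ ((R ∩ P) ∩ P) = {9, 13, 14, 15}
((P ∖ S') △ (R ∖ Q)) ∪ (R △ ((R ∩ P) ∩ P)) = {1, 4, 7, 8, 9, 11, 12, 13, 14, 15}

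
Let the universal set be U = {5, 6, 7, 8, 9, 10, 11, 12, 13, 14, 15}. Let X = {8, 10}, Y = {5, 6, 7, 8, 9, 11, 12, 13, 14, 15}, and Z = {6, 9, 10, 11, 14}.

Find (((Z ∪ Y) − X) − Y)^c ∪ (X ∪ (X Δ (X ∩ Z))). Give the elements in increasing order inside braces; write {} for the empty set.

Z ∪ Y = {5, 6, 7, 8, 9, 10, 11, 12, 13, 14, 15}
(Z ∪ Y) − X = {5, 6, 7, 9, 11, 12, 13, 14, 15}
((Z ∪ Y) − X) − Y = {}
(((Z ∪ Y) − X) − Y)^c = {5, 6, 7, 8, 9, 10, 11, 12, 13, 14, 15}
X ∩ Z = {10}
X Δ (X ∩ Z) = {8}
X ∪ (X Δ (X ∩ Z)) = {8, 10}
(((Z ∪ Y) − X) − Y)^c ∪ (X ∪ (X Δ (X ∩ Z))) = {5, 6, 7, 8, 9, 10, 11, 12, 13, 14, 15}

{5, 6, 7, 8, 9, 10, 11, 12, 13, 14, 15}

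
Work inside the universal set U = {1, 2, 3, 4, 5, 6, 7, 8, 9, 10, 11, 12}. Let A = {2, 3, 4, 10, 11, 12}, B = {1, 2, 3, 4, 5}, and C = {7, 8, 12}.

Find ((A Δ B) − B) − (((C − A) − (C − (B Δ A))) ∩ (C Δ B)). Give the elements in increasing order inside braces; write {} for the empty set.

A Δ B = {1, 5, 10, 11, 12}
(A Δ B) − B = {10, 11, 12}
C − A = {7, 8}
B Δ A = {1, 5, 10, 11, 12}
C − (B Δ A) = {7, 8}
(C − A) − (C − (B Δ A)) = {}
C Δ B = {1, 2, 3, 4, 5, 7, 8, 12}
((C − A) − (C − (B Δ A))) ∩ (C Δ B) = {}
((A Δ B) − B) − (((C − A) − (C − (B Δ A))) ∩ (C Δ B)) = {10, 11, 12}

{10, 11, 12}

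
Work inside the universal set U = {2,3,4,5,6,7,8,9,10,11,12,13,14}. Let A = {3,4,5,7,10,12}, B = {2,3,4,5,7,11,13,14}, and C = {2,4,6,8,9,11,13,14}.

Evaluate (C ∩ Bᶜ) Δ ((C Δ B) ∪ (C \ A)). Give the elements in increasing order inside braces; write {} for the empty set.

{2,3,5,7,11,13,14}

Bᶜ = {6,8,9,10,12}
C ∩ Bᶜ = {6,8,9}
C Δ B = {3,5,6,7,8,9}
C \ A = {2,6,8,9,11,13,14}
(C Δ B) ∪ (C \ A) = {2,3,5,6,7,8,9,11,13,14}
(C ∩ Bᶜ) Δ ((C Δ B) ∪ (C \ A)) = {2,3,5,7,11,13,14}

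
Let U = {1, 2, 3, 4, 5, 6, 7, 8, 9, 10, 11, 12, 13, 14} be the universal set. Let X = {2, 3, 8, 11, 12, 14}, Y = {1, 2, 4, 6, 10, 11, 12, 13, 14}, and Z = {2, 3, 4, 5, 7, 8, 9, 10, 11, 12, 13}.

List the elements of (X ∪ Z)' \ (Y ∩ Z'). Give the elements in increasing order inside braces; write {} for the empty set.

{}

X ∪ Z = {2, 3, 4, 5, 7, 8, 9, 10, 11, 12, 13, 14}
(X ∪ Z)' = {1, 6}
Z' = {1, 6, 14}
Y ∩ Z' = {1, 6, 14}
(X ∪ Z)' \ (Y ∩ Z') = {}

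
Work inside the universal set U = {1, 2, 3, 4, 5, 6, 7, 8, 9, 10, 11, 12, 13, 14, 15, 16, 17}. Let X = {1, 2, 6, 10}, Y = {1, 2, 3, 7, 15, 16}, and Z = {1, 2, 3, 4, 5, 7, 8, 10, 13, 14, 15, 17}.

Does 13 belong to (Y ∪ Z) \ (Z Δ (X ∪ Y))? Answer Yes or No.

13 ∉ Y and 13 ∈ Z, so 13 ∈ Y ∪ Z
13 ∉ X and 13 ∉ Y, so 13 ∉ X ∪ Y
13 ∈ Z and 13 ∉ (X ∪ Y), so 13 ∈ Z Δ (X ∪ Y)
13 ∈ (Y ∪ Z) and 13 ∈ (Z Δ (X ∪ Y)), so 13 ∉ (Y ∪ Z) \ (Z Δ (X ∪ Y))

No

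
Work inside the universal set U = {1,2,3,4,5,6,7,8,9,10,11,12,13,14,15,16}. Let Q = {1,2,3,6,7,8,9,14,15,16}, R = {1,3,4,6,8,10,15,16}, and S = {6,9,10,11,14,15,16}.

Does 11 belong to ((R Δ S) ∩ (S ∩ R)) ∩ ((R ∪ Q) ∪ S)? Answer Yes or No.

No

11 ∉ R and 11 ∈ S, so 11 ∈ R Δ S
11 ∈ S and 11 ∉ R, so 11 ∉ S ∩ R
11 ∈ (R Δ S) and 11 ∉ (S ∩ R), so 11 ∉ (R Δ S) ∩ (S ∩ R)
11 ∉ R and 11 ∉ Q, so 11 ∉ R ∪ Q
11 ∉ (R ∪ Q) and 11 ∈ S, so 11 ∈ (R ∪ Q) ∪ S
11 ∉ ((R Δ S) ∩ (S ∩ R)) and 11 ∈ ((R ∪ Q) ∪ S), so 11 ∉ ((R Δ S) ∩ (S ∩ R)) ∩ ((R ∪ Q) ∪ S)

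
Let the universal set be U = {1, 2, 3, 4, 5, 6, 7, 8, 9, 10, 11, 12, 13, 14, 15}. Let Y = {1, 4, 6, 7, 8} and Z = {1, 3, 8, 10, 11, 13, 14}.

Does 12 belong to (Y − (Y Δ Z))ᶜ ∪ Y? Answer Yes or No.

12 ∉ Y and 12 ∉ Z, so 12 ∉ Y Δ Z
12 ∉ Y and 12 ∉ (Y Δ Z), so 12 ∉ Y − (Y Δ Z)
12 ∈ (Y − (Y Δ Z))ᶜ since 12 ∉ (Y − (Y Δ Z))
12 ∈ (Y − (Y Δ Z))ᶜ and 12 ∉ Y, so 12 ∈ (Y − (Y Δ Z))ᶜ ∪ Y

Yes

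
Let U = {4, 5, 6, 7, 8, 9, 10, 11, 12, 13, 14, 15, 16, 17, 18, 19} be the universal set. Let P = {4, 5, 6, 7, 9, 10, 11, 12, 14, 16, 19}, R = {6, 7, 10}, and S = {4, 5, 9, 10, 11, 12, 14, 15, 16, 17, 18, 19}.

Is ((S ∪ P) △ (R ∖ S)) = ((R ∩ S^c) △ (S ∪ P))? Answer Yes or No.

Yes

S ∪ P = {4, 5, 6, 7, 9, 10, 11, 12, 14, 15, 16, 17, 18, 19}
R ∖ S = {6, 7}
(S ∪ P) △ (R ∖ S) = {4, 5, 9, 10, 11, 12, 14, 15, 16, 17, 18, 19}
S^c = {6, 7, 8, 13}
R ∩ S^c = {6, 7}
(R ∩ S^c) △ (S ∪ P) = {4, 5, 9, 10, 11, 12, 14, 15, 16, 17, 18, 19}
Both equal {4, 5, 9, 10, 11, 12, 14, 15, 16, 17, 18, 19}, so (S ∪ P) △ (R ∖ S) = (R ∩ S^c) △ (S ∪ P).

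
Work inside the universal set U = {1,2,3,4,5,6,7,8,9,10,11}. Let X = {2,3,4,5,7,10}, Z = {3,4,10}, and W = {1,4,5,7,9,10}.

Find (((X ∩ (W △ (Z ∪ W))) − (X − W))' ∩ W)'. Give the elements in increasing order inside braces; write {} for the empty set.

{2,3,6,8,11}

Z ∪ W = {1,3,4,5,7,9,10}
W △ (Z ∪ W) = {3}
X ∩ (W △ (Z ∪ W)) = {3}
X − W = {2,3}
(X ∩ (W △ (Z ∪ W))) − (X − W) = {}
((X ∩ (W △ (Z ∪ W))) − (X − W))' = {1,2,3,4,5,6,7,8,9,10,11}
((X ∩ (W △ (Z ∪ W))) − (X − W))' ∩ W = {1,4,5,7,9,10}
(((X ∩ (W △ (Z ∪ W))) − (X − W))' ∩ W)' = {2,3,6,8,11}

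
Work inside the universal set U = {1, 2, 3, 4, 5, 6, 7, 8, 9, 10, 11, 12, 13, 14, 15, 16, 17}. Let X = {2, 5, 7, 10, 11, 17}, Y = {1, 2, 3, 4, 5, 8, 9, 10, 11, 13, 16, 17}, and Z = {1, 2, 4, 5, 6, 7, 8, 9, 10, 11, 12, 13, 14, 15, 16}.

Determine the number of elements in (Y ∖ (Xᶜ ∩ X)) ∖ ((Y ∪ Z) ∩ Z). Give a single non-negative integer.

2

Xᶜ = {1, 3, 4, 6, 8, 9, 12, 13, 14, 15, 16}
Xᶜ ∩ X = {}
Y ∖ (Xᶜ ∩ X) = {1, 2, 3, 4, 5, 8, 9, 10, 11, 13, 16, 17}
Y ∪ Z = {1, 2, 3, 4, 5, 6, 7, 8, 9, 10, 11, 12, 13, 14, 15, 16, 17}
(Y ∪ Z) ∩ Z = {1, 2, 4, 5, 6, 7, 8, 9, 10, 11, 12, 13, 14, 15, 16}
(Y ∖ (Xᶜ ∩ X)) ∖ ((Y ∪ Z) ∩ Z) = {3, 17}
|(Y ∖ (Xᶜ ∩ X)) ∖ ((Y ∪ Z) ∩ Z)| = 2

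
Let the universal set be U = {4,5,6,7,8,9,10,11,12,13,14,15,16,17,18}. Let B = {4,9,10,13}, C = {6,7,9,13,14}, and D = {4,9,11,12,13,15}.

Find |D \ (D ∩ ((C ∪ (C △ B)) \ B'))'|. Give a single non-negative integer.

C △ B = {4,6,7,10,14}
C ∪ (C △ B) = {4,6,7,9,10,13,14}
B' = {5,6,7,8,11,12,14,15,16,17,18}
(C ∪ (C △ B)) \ B' = {4,9,10,13}
D ∩ ((C ∪ (C △ B)) \ B') = {4,9,13}
(D ∩ ((C ∪ (C △ B)) \ B'))' = {5,6,7,8,10,11,12,14,15,16,17,18}
D \ (D ∩ ((C ∪ (C △ B)) \ B'))' = {4,9,13}
|D \ (D ∩ ((C ∪ (C △ B)) \ B'))'| = 3

3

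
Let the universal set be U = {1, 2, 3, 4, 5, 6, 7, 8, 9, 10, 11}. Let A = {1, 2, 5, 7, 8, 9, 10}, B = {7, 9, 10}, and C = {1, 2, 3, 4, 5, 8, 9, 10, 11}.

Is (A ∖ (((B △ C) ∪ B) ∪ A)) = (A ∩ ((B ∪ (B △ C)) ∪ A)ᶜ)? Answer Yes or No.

B △ C = {1, 2, 3, 4, 5, 7, 8, 11}
(B △ C) ∪ B = {1, 2, 3, 4, 5, 7, 8, 9, 10, 11}
((B △ C) ∪ B) ∪ A = {1, 2, 3, 4, 5, 7, 8, 9, 10, 11}
A ∖ (((B △ C) ∪ B) ∪ A) = {}
B ∪ (B △ C) = {1, 2, 3, 4, 5, 7, 8, 9, 10, 11}
(B ∪ (B △ C)) ∪ A = {1, 2, 3, 4, 5, 7, 8, 9, 10, 11}
((B ∪ (B △ C)) ∪ A)ᶜ = {6}
A ∩ ((B ∪ (B △ C)) ∪ A)ᶜ = {}
Both equal {}, so A ∖ (((B △ C) ∪ B) ∪ A) = A ∩ ((B ∪ (B △ C)) ∪ A)ᶜ.

Yes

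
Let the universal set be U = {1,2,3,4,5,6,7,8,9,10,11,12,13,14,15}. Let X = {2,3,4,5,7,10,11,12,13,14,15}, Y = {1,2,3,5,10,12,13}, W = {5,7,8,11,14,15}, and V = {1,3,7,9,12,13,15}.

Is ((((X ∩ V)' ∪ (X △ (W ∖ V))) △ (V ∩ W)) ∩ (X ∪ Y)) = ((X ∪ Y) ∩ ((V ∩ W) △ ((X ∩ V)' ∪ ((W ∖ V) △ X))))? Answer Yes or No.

X ∩ V = {3,7,12,13,15}
(X ∩ V)' = {1,2,4,5,6,8,9,10,11,14}
W ∖ V = {5,8,11,14}
X △ (W ∖ V) = {2,3,4,7,8,10,12,13,15}
(X ∩ V)' ∪ (X △ (W ∖ V)) = {1,2,3,4,5,6,7,8,9,10,11,12,13,14,15}
V ∩ W = {7,15}
((X ∩ V)' ∪ (X △ (W ∖ V))) △ (V ∩ W) = {1,2,3,4,5,6,8,9,10,11,12,13,14}
X ∪ Y = {1,2,3,4,5,7,10,11,12,13,14,15}
(((X ∩ V)' ∪ (X △ (W ∖ V))) △ (V ∩ W)) ∩ (X ∪ Y) = {1,2,3,4,5,10,11,12,13,14}
(W ∖ V) △ X = {2,3,4,7,8,10,12,13,15}
(X ∩ V)' ∪ ((W ∖ V) △ X) = {1,2,3,4,5,6,7,8,9,10,11,12,13,14,15}
(V ∩ W) △ ((X ∩ V)' ∪ ((W ∖ V) △ X)) = {1,2,3,4,5,6,8,9,10,11,12,13,14}
(X ∪ Y) ∩ ((V ∩ W) △ ((X ∩ V)' ∪ ((W ∖ V) △ X))) = {1,2,3,4,5,10,11,12,13,14}
Both equal {1,2,3,4,5,10,11,12,13,14}, so (((X ∩ V)' ∪ (X △ (W ∖ V))) △ (V ∩ W)) ∩ (X ∪ Y) = (X ∪ Y) ∩ ((V ∩ W) △ ((X ∩ V)' ∪ ((W ∖ V) △ X))).

Yes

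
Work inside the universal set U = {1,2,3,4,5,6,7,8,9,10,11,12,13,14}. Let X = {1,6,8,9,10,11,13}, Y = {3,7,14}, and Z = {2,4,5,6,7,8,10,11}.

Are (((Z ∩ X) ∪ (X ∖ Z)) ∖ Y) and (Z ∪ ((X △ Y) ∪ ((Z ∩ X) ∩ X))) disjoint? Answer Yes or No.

Z ∩ X = {6,8,10,11}
X ∖ Z = {1,9,13}
(Z ∩ X) ∪ (X ∖ Z) = {1,6,8,9,10,11,13}
((Z ∩ X) ∪ (X ∖ Z)) ∖ Y = {1,6,8,9,10,11,13}
X △ Y = {1,3,6,7,8,9,10,11,13,14}
(Z ∩ X) ∩ X = {6,8,10,11}
(X △ Y) ∪ ((Z ∩ X) ∩ X) = {1,3,6,7,8,9,10,11,13,14}
Z ∪ ((X △ Y) ∪ ((Z ∩ X) ∩ X)) = {1,2,3,4,5,6,7,8,9,10,11,13,14}
1 lies in both, so they are not disjoint.

No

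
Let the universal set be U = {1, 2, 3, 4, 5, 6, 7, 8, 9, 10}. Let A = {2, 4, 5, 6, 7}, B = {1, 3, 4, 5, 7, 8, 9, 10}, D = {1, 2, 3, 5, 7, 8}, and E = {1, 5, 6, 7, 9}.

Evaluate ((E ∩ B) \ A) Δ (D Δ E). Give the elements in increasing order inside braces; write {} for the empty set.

E ∩ B = {1, 5, 7, 9}
(E ∩ B) \ A = {1, 9}
D Δ E = {2, 3, 6, 8, 9}
((E ∩ B) \ A) Δ (D Δ E) = {1, 2, 3, 6, 8}

{1, 2, 3, 6, 8}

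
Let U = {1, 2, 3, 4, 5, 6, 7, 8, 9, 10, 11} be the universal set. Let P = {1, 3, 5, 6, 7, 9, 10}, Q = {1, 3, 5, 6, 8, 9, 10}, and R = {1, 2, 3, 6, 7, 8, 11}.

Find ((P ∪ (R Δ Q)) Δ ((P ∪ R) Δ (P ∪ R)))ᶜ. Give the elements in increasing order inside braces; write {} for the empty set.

{4, 8}

R Δ Q = {2, 5, 7, 9, 10, 11}
P ∪ (R Δ Q) = {1, 2, 3, 5, 6, 7, 9, 10, 11}
P ∪ R = {1, 2, 3, 5, 6, 7, 8, 9, 10, 11}
(P ∪ R) Δ (P ∪ R) = {}
(P ∪ (R Δ Q)) Δ ((P ∪ R) Δ (P ∪ R)) = {1, 2, 3, 5, 6, 7, 9, 10, 11}
((P ∪ (R Δ Q)) Δ ((P ∪ R) Δ (P ∪ R)))ᶜ = {4, 8}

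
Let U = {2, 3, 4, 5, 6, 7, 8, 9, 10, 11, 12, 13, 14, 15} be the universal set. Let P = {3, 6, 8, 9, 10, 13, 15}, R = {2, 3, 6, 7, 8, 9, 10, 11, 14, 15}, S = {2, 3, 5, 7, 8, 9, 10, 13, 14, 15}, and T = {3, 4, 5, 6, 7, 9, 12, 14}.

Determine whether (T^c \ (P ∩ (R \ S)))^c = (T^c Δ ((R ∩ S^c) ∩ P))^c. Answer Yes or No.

T^c = {2, 8, 10, 11, 13, 15}
R \ S = {6, 11}
P ∩ (R \ S) = {6}
T^c \ (P ∩ (R \ S)) = {2, 8, 10, 11, 13, 15}
(T^c \ (P ∩ (R \ S)))^c = {3, 4, 5, 6, 7, 9, 12, 14}
S^c = {4, 6, 11, 12}
R ∩ S^c = {6, 11}
(R ∩ S^c) ∩ P = {6}
T^c Δ ((R ∩ S^c) ∩ P) = {2, 6, 8, 10, 11, 13, 15}
(T^c Δ ((R ∩ S^c) ∩ P))^c = {3, 4, 5, 7, 9, 12, 14}
6 ∈ (T^c \ (P ∩ (R \ S)))^c but 6 ∉ (T^c Δ ((R ∩ S^c) ∩ P))^c, so they differ.

No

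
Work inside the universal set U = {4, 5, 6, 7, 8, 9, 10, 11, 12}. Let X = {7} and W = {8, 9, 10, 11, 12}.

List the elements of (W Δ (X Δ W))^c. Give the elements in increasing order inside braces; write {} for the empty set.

X Δ W = {7, 8, 9, 10, 11, 12}
W Δ (X Δ W) = {7}
(W Δ (X Δ W))^c = {4, 5, 6, 8, 9, 10, 11, 12}

{4, 5, 6, 8, 9, 10, 11, 12}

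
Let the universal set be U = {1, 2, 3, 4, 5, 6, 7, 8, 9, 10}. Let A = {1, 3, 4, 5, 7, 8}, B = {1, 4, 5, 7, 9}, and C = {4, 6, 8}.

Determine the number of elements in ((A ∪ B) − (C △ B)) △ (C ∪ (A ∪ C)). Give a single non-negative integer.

A ∪ B = {1, 3, 4, 5, 7, 8, 9}
C △ B = {1, 5, 6, 7, 8, 9}
(A ∪ B) − (C △ B) = {3, 4}
A ∪ C = {1, 3, 4, 5, 6, 7, 8}
C ∪ (A ∪ C) = {1, 3, 4, 5, 6, 7, 8}
((A ∪ B) − (C △ B)) △ (C ∪ (A ∪ C)) = {1, 5, 6, 7, 8}
|((A ∪ B) − (C △ B)) △ (C ∪ (A ∪ C))| = 5

5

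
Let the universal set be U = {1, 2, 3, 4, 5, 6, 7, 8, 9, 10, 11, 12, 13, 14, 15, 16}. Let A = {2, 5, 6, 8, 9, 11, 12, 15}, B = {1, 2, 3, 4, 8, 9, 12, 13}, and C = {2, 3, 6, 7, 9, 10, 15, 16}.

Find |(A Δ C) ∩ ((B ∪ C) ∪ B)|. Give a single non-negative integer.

6

A Δ C = {3, 5, 7, 8, 10, 11, 12, 16}
B ∪ C = {1, 2, 3, 4, 6, 7, 8, 9, 10, 12, 13, 15, 16}
(B ∪ C) ∪ B = {1, 2, 3, 4, 6, 7, 8, 9, 10, 12, 13, 15, 16}
(A Δ C) ∩ ((B ∪ C) ∪ B) = {3, 7, 8, 10, 12, 16}
|(A Δ C) ∩ ((B ∪ C) ∪ B)| = 6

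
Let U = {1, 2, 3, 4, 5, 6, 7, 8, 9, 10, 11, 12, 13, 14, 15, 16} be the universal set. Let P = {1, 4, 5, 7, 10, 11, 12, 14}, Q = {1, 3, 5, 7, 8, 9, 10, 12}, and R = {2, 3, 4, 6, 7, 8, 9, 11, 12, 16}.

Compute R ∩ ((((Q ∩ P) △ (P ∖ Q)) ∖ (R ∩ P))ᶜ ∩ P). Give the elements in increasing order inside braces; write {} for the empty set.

Q ∩ P = {1, 5, 7, 10, 12}
P ∖ Q = {4, 11, 14}
(Q ∩ P) △ (P ∖ Q) = {1, 4, 5, 7, 10, 11, 12, 14}
R ∩ P = {4, 7, 11, 12}
((Q ∩ P) △ (P ∖ Q)) ∖ (R ∩ P) = {1, 5, 10, 14}
(((Q ∩ P) △ (P ∖ Q)) ∖ (R ∩ P))ᶜ = {2, 3, 4, 6, 7, 8, 9, 11, 12, 13, 15, 16}
(((Q ∩ P) △ (P ∖ Q)) ∖ (R ∩ P))ᶜ ∩ P = {4, 7, 11, 12}
R ∩ ((((Q ∩ P) △ (P ∖ Q)) ∖ (R ∩ P))ᶜ ∩ P) = {4, 7, 11, 12}

{4, 7, 11, 12}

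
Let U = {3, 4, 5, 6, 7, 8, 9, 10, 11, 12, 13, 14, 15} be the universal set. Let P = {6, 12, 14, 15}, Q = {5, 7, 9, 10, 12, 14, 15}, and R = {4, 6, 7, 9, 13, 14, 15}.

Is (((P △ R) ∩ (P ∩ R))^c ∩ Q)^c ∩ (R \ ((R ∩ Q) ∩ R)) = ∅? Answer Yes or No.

P △ R = {4, 7, 9, 12, 13}
P ∩ R = {6, 14, 15}
(P △ R) ∩ (P ∩ R) = {}
((P △ R) ∩ (P ∩ R))^c = {3, 4, 5, 6, 7, 8, 9, 10, 11, 12, 13, 14, 15}
((P △ R) ∩ (P ∩ R))^c ∩ Q = {5, 7, 9, 10, 12, 14, 15}
(((P △ R) ∩ (P ∩ R))^c ∩ Q)^c = {3, 4, 6, 8, 11, 13}
R ∩ Q = {7, 9, 14, 15}
(R ∩ Q) ∩ R = {7, 9, 14, 15}
R \ ((R ∩ Q) ∩ R) = {4, 6, 13}
4 lies in both, so they are not disjoint.

No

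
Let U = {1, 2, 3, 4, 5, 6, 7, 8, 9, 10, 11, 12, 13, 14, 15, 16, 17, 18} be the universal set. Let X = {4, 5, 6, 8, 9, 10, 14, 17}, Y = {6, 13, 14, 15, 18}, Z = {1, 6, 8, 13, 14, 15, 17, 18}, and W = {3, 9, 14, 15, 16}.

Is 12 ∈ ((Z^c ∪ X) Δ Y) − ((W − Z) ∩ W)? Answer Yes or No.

Yes

12 ∉ Z, so 12 ∈ Z^c
12 ∈ Z^c and 12 ∉ X, so 12 ∈ Z^c ∪ X
12 ∈ (Z^c ∪ X) and 12 ∉ Y, so 12 ∈ (Z^c ∪ X) Δ Y
12 ∉ W and 12 ∉ Z, so 12 ∉ W − Z
12 ∉ (W − Z) and 12 ∉ W, so 12 ∉ (W − Z) ∩ W
12 ∈ ((Z^c ∪ X) Δ Y) and 12 ∉ ((W − Z) ∩ W), so 12 ∈ ((Z^c ∪ X) Δ Y) − ((W − Z) ∩ W)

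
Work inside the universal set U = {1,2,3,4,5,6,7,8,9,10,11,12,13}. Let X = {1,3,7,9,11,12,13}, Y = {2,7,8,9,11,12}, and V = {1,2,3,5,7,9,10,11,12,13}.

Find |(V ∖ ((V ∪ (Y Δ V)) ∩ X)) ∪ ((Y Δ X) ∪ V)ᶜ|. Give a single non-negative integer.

5

Y Δ V = {1,3,5,8,10,13}
V ∪ (Y Δ V) = {1,2,3,5,7,8,9,10,11,12,13}
(V ∪ (Y Δ V)) ∩ X = {1,3,7,9,11,12,13}
V ∖ ((V ∪ (Y Δ V)) ∩ X) = {2,5,10}
Y Δ X = {1,2,3,8,13}
(Y Δ X) ∪ V = {1,2,3,5,7,8,9,10,11,12,13}
((Y Δ X) ∪ V)ᶜ = {4,6}
(V ∖ ((V ∪ (Y Δ V)) ∩ X)) ∪ ((Y Δ X) ∪ V)ᶜ = {2,4,5,6,10}
|(V ∖ ((V ∪ (Y Δ V)) ∩ X)) ∪ ((Y Δ X) ∪ V)ᶜ| = 5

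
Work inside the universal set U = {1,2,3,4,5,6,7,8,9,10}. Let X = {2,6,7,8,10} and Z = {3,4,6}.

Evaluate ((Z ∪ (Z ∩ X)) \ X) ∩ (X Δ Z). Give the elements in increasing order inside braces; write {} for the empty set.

Z ∩ X = {6}
Z ∪ (Z ∩ X) = {3,4,6}
(Z ∪ (Z ∩ X)) \ X = {3,4}
X Δ Z = {2,3,4,7,8,10}
((Z ∪ (Z ∩ X)) \ X) ∩ (X Δ Z) = {3,4}

{3,4}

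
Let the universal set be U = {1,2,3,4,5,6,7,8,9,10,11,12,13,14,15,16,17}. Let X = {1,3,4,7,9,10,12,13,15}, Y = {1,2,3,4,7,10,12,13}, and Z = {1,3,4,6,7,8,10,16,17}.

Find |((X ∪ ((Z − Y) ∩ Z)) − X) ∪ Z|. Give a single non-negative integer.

9

Z − Y = {6,8,16,17}
(Z − Y) ∩ Z = {6,8,16,17}
X ∪ ((Z − Y) ∩ Z) = {1,3,4,6,7,8,9,10,12,13,15,16,17}
(X ∪ ((Z − Y) ∩ Z)) − X = {6,8,16,17}
((X ∪ ((Z − Y) ∩ Z)) − X) ∪ Z = {1,3,4,6,7,8,10,16,17}
|((X ∪ ((Z − Y) ∩ Z)) − X) ∪ Z| = 9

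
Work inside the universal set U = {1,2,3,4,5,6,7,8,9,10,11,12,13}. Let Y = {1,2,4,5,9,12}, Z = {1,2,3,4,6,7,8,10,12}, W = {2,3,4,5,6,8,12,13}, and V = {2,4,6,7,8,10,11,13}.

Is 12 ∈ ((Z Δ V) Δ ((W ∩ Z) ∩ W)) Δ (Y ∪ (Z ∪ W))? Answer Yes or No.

12 ∈ Z and 12 ∉ V, so 12 ∈ Z Δ V
12 ∈ W and 12 ∈ Z, so 12 ∈ W ∩ Z
12 ∈ (W ∩ Z) and 12 ∈ W, so 12 ∈ (W ∩ Z) ∩ W
12 ∈ (Z Δ V) and 12 ∈ ((W ∩ Z) ∩ W), so 12 ∉ (Z Δ V) Δ ((W ∩ Z) ∩ W)
12 ∈ Z and 12 ∈ W, so 12 ∈ Z ∪ W
12 ∈ Y and 12 ∈ (Z ∪ W), so 12 ∈ Y ∪ (Z ∪ W)
12 ∉ ((Z Δ V) Δ ((W ∩ Z) ∩ W)) and 12 ∈ (Y ∪ (Z ∪ W)), so 12 ∈ ((Z Δ V) Δ ((W ∩ Z) ∩ W)) Δ (Y ∪ (Z ∪ W))

Yes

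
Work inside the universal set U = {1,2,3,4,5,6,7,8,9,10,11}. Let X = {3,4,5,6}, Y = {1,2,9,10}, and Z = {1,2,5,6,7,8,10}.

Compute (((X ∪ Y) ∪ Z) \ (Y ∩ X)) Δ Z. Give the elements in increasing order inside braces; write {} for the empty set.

X ∪ Y = {1,2,3,4,5,6,9,10}
(X ∪ Y) ∪ Z = {1,2,3,4,5,6,7,8,9,10}
Y ∩ X = {}
((X ∪ Y) ∪ Z) \ (Y ∩ X) = {1,2,3,4,5,6,7,8,9,10}
(((X ∪ Y) ∪ Z) \ (Y ∩ X)) Δ Z = {3,4,9}

{3,4,9}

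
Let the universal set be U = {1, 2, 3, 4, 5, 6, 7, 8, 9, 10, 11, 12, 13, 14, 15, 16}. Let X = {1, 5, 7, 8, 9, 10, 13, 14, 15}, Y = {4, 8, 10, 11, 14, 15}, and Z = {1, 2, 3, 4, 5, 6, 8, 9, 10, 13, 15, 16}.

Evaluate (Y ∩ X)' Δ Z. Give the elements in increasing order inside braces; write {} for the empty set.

Y ∩ X = {8, 10, 14, 15}
(Y ∩ X)' = {1, 2, 3, 4, 5, 6, 7, 9, 11, 12, 13, 16}
(Y ∩ X)' Δ Z = {7, 8, 10, 11, 12, 15}

{7, 8, 10, 11, 12, 15}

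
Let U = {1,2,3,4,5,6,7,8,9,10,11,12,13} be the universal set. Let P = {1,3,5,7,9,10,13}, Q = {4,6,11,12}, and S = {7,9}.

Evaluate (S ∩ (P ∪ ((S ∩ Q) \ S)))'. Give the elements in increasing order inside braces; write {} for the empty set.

{1,2,3,4,5,6,8,10,11,12,13}

S ∩ Q = {}
(S ∩ Q) \ S = {}
P ∪ ((S ∩ Q) \ S) = {1,3,5,7,9,10,13}
S ∩ (P ∪ ((S ∩ Q) \ S)) = {7,9}
(S ∩ (P ∪ ((S ∩ Q) \ S)))' = {1,2,3,4,5,6,8,10,11,12,13}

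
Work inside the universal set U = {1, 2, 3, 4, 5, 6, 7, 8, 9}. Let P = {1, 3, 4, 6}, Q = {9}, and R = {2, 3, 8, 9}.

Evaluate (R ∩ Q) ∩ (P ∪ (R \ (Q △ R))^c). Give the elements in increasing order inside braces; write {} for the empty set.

R ∩ Q = {9}
Q △ R = {2, 3, 8}
R \ (Q △ R) = {9}
(R \ (Q △ R))^c = {1, 2, 3, 4, 5, 6, 7, 8}
P ∪ (R \ (Q △ R))^c = {1, 2, 3, 4, 5, 6, 7, 8}
(R ∩ Q) ∩ (P ∪ (R \ (Q △ R))^c) = {}

{}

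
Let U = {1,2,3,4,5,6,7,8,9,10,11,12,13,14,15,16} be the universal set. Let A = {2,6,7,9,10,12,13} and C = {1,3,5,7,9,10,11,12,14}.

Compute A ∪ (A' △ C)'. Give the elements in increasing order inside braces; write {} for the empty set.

A' = {1,3,4,5,8,11,14,15,16}
A' △ C = {4,7,8,9,10,12,15,16}
(A' △ C)' = {1,2,3,5,6,11,13,14}
A ∪ (A' △ C)' = {1,2,3,5,6,7,9,10,11,12,13,14}

{1,2,3,5,6,7,9,10,11,12,13,14}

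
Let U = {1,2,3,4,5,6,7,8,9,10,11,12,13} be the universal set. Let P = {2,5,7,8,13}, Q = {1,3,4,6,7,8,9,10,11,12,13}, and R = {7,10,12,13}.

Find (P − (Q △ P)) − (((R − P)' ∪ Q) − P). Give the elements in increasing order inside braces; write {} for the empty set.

{7,8,13}

Q △ P = {1,2,3,4,5,6,9,10,11,12}
P − (Q △ P) = {7,8,13}
R − P = {10,12}
(R − P)' = {1,2,3,4,5,6,7,8,9,11,13}
(R − P)' ∪ Q = {1,2,3,4,5,6,7,8,9,10,11,12,13}
((R − P)' ∪ Q) − P = {1,3,4,6,9,10,11,12}
(P − (Q △ P)) − (((R − P)' ∪ Q) − P) = {7,8,13}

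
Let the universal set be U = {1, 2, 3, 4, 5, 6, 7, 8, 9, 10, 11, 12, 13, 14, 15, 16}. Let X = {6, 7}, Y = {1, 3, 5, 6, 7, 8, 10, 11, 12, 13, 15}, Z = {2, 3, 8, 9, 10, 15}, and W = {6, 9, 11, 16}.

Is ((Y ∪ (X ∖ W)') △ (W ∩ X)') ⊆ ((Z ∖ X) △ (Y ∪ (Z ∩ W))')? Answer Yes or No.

No

X ∖ W = {7}
(X ∖ W)' = {1, 2, 3, 4, 5, 6, 8, 9, 10, 11, 12, 13, 14, 15, 16}
Y ∪ (X ∖ W)' = {1, 2, 3, 4, 5, 6, 7, 8, 9, 10, 11, 12, 13, 14, 15, 16}
W ∩ X = {6}
(W ∩ X)' = {1, 2, 3, 4, 5, 7, 8, 9, 10, 11, 12, 13, 14, 15, 16}
(Y ∪ (X ∖ W)') △ (W ∩ X)' = {6}
Z ∖ X = {2, 3, 8, 9, 10, 15}
Z ∩ W = {9}
Y ∪ (Z ∩ W) = {1, 3, 5, 6, 7, 8, 9, 10, 11, 12, 13, 15}
(Y ∪ (Z ∩ W))' = {2, 4, 14, 16}
(Z ∖ X) △ (Y ∪ (Z ∩ W))' = {3, 4, 8, 9, 10, 14, 15, 16}
6 ∈ (Y ∪ (X ∖ W)') △ (W ∩ X)' but 6 ∉ (Z ∖ X) △ (Y ∪ (Z ∩ W))', so the inclusion fails.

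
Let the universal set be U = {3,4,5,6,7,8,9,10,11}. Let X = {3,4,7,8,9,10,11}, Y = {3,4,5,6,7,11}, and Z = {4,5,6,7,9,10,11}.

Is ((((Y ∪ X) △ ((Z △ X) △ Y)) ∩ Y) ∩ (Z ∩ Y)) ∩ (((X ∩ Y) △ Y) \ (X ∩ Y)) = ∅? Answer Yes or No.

Y ∪ X = {3,4,5,6,7,8,9,10,11}
Z △ X = {3,5,6,8}
(Z △ X) △ Y = {4,7,8,11}
(Y ∪ X) △ ((Z △ X) △ Y) = {3,5,6,9,10}
((Y ∪ X) △ ((Z △ X) △ Y)) ∩ Y = {3,5,6}
Z ∩ Y = {4,5,6,7,11}
(((Y ∪ X) △ ((Z △ X) △ Y)) ∩ Y) ∩ (Z ∩ Y) = {5,6}
X ∩ Y = {3,4,7,11}
(X ∩ Y) △ Y = {5,6}
((X ∩ Y) △ Y) \ (X ∩ Y) = {5,6}
5 lies in both, so they are not disjoint.

No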